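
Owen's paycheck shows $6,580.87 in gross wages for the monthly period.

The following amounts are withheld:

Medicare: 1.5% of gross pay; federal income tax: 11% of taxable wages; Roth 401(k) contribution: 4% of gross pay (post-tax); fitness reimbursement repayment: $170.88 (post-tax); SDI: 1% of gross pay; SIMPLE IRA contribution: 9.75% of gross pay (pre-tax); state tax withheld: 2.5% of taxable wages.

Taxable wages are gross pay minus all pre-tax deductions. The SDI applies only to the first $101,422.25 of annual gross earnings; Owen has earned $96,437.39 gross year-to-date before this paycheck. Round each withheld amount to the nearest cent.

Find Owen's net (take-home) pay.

SIMPLE IRA contribution: $6,580.87 × 0.0975 = $641.63
Taxable wages = $6,580.87 − $641.63 = $5,939.24
State tax withheld: $5,939.24 × 0.025 = $148.48
Federal income tax: $5,939.24 × 0.11 = $653.32
SDI: only $101,422.25 − $96,437.39 = $4,984.86 of this check is subject → $4,984.86 × 0.01 = $49.85
Medicare: $6,580.87 × 0.015 = $98.71
Fitness reimbursement repayment: $170.88
Roth 401(k) contribution: $6,580.87 × 0.04 = $263.23
Total deductions = $641.63 + $148.48 + $653.32 + $49.85 + $98.71 + $170.88 + $263.23 = $2,026.10
Net pay = $6,580.87 − $2,026.10 = $4,554.77

$4,554.77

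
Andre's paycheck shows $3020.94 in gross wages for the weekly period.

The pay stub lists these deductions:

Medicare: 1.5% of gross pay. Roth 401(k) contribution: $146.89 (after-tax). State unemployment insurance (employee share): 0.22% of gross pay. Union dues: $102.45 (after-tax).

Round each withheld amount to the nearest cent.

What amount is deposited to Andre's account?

State unemployment insurance (employee share): $3020.94 × 0.0022 = $6.65
Medicare: $3020.94 × 0.015 = $45.31
Union dues: $102.45
Roth 401(k) contribution: $146.89
Total deductions = $6.65 + $45.31 + $102.45 + $146.89 = $301.30
Net pay = $3020.94 − $301.30 = $2719.64

$2719.64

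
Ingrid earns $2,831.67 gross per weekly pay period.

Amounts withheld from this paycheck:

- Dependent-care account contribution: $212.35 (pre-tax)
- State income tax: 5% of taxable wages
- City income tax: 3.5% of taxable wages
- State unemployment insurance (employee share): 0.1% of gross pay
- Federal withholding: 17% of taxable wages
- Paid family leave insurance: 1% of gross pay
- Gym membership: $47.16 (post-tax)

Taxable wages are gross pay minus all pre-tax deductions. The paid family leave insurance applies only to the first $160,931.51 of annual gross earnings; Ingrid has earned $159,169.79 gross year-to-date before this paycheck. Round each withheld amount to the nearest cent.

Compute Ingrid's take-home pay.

Dependent-care account contribution: $212.35
Taxable wages = $2,831.67 − $212.35 = $2,619.32
State income tax: $2,619.32 × 0.05 = $130.97
City income tax: $2,619.32 × 0.035 = $91.68
Federal withholding: $2,619.32 × 0.17 = $445.28
State unemployment insurance (employee share): $2,831.67 × 0.001 = $2.83
Paid family leave insurance: only $160,931.51 − $159,169.79 = $1,761.72 of this check is subject → $1,761.72 × 0.01 = $17.62
Gym membership: $47.16
Total deductions = $212.35 + $130.97 + $91.68 + $445.28 + $2.83 + $17.62 + $47.16 = $947.89
Net pay = $2,831.67 − $947.89 = $1,883.78

$1,883.78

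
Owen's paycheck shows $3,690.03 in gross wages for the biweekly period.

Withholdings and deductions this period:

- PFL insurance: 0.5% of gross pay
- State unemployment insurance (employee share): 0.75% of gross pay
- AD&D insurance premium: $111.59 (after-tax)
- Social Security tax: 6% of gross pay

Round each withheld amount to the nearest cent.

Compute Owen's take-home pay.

$3,310.91

Social Security tax: $3,690.03 × 0.06 = $221.40
PFL insurance: $3,690.03 × 0.005 = $18.45
State unemployment insurance (employee share): $3,690.03 × 0.0075 = $27.68
AD&D insurance premium: $111.59
Total deductions = $221.40 + $18.45 + $27.68 + $111.59 = $379.12
Net pay = $3,690.03 − $379.12 = $3,310.91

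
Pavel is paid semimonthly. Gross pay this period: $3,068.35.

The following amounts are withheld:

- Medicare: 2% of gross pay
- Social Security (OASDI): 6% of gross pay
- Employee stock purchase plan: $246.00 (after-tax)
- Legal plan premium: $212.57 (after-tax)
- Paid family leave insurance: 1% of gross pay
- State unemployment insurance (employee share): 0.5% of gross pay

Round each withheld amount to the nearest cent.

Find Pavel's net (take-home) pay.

$2,318.29

Paid family leave insurance: $3,068.35 × 0.01 = $30.68
Social Security (OASDI): $3,068.35 × 0.06 = $184.10
State unemployment insurance (employee share): $3,068.35 × 0.005 = $15.34
Medicare: $3,068.35 × 0.02 = $61.37
Legal plan premium: $212.57
Employee stock purchase plan: $246.00
Total deductions = $30.68 + $184.10 + $15.34 + $61.37 + $212.57 + $246.00 = $750.06
Net pay = $3,068.35 − $750.06 = $2,318.29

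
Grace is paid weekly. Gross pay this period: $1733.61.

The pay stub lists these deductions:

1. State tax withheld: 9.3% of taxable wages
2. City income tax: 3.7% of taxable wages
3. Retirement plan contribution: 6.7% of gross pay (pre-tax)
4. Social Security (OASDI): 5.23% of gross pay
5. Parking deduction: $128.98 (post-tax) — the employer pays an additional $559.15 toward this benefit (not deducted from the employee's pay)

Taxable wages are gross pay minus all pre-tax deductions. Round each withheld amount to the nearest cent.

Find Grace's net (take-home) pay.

$1187.54

Retirement plan contribution: $1733.61 × 0.067 = $116.15
Taxable wages = $1733.61 − $116.15 = $1617.46
State tax withheld: $1617.46 × 0.093 = $150.42
City income tax: $1617.46 × 0.037 = $59.85
Social Security (OASDI): $1733.61 × 0.0523 = $90.67
Parking deduction: $128.98
(Employer's $559.15 toward parking deduction is not withheld from the employee.)
Total deductions = $116.15 + $150.42 + $59.85 + $90.67 + $128.98 = $546.07
Net pay = $1733.61 − $546.07 = $1187.54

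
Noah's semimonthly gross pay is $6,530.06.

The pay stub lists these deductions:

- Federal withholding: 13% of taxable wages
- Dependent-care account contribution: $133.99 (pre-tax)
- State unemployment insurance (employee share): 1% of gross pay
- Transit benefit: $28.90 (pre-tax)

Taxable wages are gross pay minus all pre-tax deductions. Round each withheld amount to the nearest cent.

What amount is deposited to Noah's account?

Dependent-care account contribution: $133.99
Transit benefit: $28.90
Pre-tax total = $133.99 + $28.90 = $162.89
Taxable wages = $6,530.06 − $162.89 = $6,367.17
Federal withholding: $6,367.17 × 0.13 = $827.73
State unemployment insurance (employee share): $6,530.06 × 0.01 = $65.30
Total deductions = $133.99 + $28.90 + $827.73 + $65.30 = $1,055.92
Net pay = $6,530.06 − $1,055.92 = $5,474.14

$5,474.14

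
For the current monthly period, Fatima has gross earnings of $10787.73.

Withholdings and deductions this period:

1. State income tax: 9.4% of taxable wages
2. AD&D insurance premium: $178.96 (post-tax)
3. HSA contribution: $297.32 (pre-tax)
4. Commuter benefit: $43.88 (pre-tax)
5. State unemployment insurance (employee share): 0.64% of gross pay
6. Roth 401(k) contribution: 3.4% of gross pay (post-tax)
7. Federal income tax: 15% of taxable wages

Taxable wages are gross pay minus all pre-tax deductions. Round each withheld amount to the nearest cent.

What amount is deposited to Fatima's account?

$7282.80

Commuter benefit: $43.88
HSA contribution: $297.32
Pre-tax total = $43.88 + $297.32 = $341.20
Taxable wages = $10787.73 − $341.20 = $10446.53
State income tax: $10446.53 × 0.094 = $981.97
Federal income tax: $10446.53 × 0.15 = $1566.98
State unemployment insurance (employee share): $10787.73 × 0.0064 = $69.04
Roth 401(k) contribution: $10787.73 × 0.034 = $366.78
AD&D insurance premium: $178.96
Total deductions = $43.88 + $297.32 + $981.97 + $1566.98 + $69.04 + $366.78 + $178.96 = $3504.93
Net pay = $10787.73 − $3504.93 = $7282.80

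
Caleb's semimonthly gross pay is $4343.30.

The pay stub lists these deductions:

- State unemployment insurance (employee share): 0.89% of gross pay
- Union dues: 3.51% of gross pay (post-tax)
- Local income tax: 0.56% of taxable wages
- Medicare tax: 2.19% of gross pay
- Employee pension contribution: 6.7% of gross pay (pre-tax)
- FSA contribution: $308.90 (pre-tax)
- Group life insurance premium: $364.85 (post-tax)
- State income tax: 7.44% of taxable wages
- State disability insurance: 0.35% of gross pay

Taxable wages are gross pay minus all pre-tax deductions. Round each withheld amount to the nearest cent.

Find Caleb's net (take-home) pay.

FSA contribution: $308.90
Employee pension contribution: $4343.30 × 0.067 = $291.00
Pre-tax total = $308.90 + $291.00 = $599.90
Taxable wages = $4343.30 − $599.90 = $3743.40
State income tax: $3743.40 × 0.0744 = $278.51
Local income tax: $3743.40 × 0.0056 = $20.96
Medicare tax: $4343.30 × 0.0219 = $95.12
State unemployment insurance (employee share): $4343.30 × 0.0089 = $38.66
State disability insurance: $4343.30 × 0.0035 = $15.20
Group life insurance premium: $364.85
Union dues: $4343.30 × 0.0351 = $152.45
Total deductions = $308.90 + $291.00 + $278.51 + $20.96 + $95.12 + $38.66 + $15.20 + $364.85 + $152.45 = $1565.65
Net pay = $4343.30 − $1565.65 = $2777.65

$2777.65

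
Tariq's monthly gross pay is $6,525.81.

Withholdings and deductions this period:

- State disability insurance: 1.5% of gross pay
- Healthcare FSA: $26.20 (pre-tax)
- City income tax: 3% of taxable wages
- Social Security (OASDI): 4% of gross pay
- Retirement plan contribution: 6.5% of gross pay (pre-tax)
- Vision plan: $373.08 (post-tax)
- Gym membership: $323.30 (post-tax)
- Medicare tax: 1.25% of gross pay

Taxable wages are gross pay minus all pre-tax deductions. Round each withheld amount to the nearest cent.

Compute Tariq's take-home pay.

Retirement plan contribution: $6,525.81 × 0.065 = $424.18
Healthcare FSA: $26.20
Pre-tax total = $424.18 + $26.20 = $450.38
Taxable wages = $6,525.81 − $450.38 = $6,075.43
City income tax: $6,075.43 × 0.03 = $182.26
State disability insurance: $6,525.81 × 0.015 = $97.89
Social Security (OASDI): $6,525.81 × 0.04 = $261.03
Medicare tax: $6,525.81 × 0.0125 = $81.57
Gym membership: $323.30
Vision plan: $373.08
Total deductions = $424.18 + $26.20 + $182.26 + $97.89 + $261.03 + $81.57 + $323.30 + $373.08 = $1,769.51
Net pay = $6,525.81 − $1,769.51 = $4,756.30

$4,756.30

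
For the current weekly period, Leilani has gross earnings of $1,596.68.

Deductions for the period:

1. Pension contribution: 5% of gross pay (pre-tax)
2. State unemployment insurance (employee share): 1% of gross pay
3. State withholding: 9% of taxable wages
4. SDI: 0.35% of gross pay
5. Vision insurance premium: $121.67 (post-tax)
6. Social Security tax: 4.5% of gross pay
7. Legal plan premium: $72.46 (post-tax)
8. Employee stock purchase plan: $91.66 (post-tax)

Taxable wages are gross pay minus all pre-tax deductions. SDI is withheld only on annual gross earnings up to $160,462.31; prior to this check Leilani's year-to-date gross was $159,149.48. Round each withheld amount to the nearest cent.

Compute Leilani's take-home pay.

$1,002.13

Pension contribution: $1,596.68 × 0.05 = $79.83
Taxable wages = $1,596.68 − $79.83 = $1,516.85
State withholding: $1,516.85 × 0.09 = $136.52
State unemployment insurance (employee share): $1,596.68 × 0.01 = $15.97
SDI: only $160,462.31 − $159,149.48 = $1,312.83 of this check is subject → $1,312.83 × 0.0035 = $4.59
Social Security tax: $1,596.68 × 0.045 = $71.85
Employee stock purchase plan: $91.66
Legal plan premium: $72.46
Vision insurance premium: $121.67
Total deductions = $79.83 + $136.52 + $15.97 + $4.59 + $71.85 + $91.66 + $72.46 + $121.67 = $594.55
Net pay = $1,596.68 − $594.55 = $1,002.13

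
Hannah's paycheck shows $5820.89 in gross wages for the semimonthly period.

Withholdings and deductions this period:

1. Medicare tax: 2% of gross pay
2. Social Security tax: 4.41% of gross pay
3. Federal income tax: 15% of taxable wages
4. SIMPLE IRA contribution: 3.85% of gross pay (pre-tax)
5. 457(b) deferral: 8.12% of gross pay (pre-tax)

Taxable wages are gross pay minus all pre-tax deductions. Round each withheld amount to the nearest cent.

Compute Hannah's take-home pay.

SIMPLE IRA contribution: $5820.89 × 0.0385 = $224.10
457(b) deferral: $5820.89 × 0.0812 = $472.66
Pre-tax total = $224.10 + $472.66 = $696.76
Taxable wages = $5820.89 − $696.76 = $5124.13
Federal income tax: $5124.13 × 0.15 = $768.62
Social Security tax: $5820.89 × 0.0441 = $256.70
Medicare tax: $5820.89 × 0.02 = $116.42
Total deductions = $224.10 + $472.66 + $768.62 + $256.70 + $116.42 = $1838.50
Net pay = $5820.89 − $1838.50 = $3982.39

$3982.39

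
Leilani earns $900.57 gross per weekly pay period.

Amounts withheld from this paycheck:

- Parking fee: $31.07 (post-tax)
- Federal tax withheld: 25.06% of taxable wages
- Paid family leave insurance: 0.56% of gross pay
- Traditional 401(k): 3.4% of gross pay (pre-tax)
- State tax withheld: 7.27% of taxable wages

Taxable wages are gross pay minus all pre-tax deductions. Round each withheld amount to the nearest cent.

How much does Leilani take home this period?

$552.58

Traditional 401(k): $900.57 × 0.034 = $30.62
Taxable wages = $900.57 − $30.62 = $869.95
Federal tax withheld: $869.95 × 0.2506 = $218.01
State tax withheld: $869.95 × 0.0727 = $63.25
Paid family leave insurance: $900.57 × 0.0056 = $5.04
Parking fee: $31.07
Total deductions = $30.62 + $218.01 + $63.25 + $5.04 + $31.07 = $347.99
Net pay = $900.57 − $347.99 = $552.58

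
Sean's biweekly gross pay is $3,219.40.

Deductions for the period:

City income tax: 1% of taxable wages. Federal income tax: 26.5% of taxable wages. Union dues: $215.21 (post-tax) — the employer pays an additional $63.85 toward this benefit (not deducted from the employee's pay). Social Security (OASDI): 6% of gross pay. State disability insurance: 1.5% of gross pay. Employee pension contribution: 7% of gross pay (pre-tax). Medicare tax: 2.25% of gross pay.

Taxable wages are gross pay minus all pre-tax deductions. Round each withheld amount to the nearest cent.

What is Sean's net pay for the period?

$1,641.58

Employee pension contribution: $3,219.40 × 0.07 = $225.36
Taxable wages = $3,219.40 − $225.36 = $2,994.04
City income tax: $2,994.04 × 0.01 = $29.94
Federal income tax: $2,994.04 × 0.265 = $793.42
Social Security (OASDI): $3,219.40 × 0.06 = $193.16
Medicare tax: $3,219.40 × 0.0225 = $72.44
State disability insurance: $3,219.40 × 0.015 = $48.29
Union dues: $215.21
(Employer's $63.85 toward union dues is not withheld from the employee.)
Total deductions = $225.36 + $29.94 + $793.42 + $193.16 + $72.44 + $48.29 + $215.21 = $1,577.82
Net pay = $3,219.40 − $1,577.82 = $1,641.58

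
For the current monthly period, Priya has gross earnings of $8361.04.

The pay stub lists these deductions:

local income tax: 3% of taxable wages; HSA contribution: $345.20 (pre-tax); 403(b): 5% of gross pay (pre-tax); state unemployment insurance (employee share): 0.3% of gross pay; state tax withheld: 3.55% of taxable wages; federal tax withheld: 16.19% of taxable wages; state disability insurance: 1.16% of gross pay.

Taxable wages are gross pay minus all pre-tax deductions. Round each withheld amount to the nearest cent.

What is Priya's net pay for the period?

$5747.99

403(b): $8361.04 × 0.05 = $418.05
HSA contribution: $345.20
Pre-tax total = $418.05 + $345.20 = $763.25
Taxable wages = $8361.04 − $763.25 = $7597.79
State tax withheld: $7597.79 × 0.0355 = $269.72
Local income tax: $7597.79 × 0.03 = $227.93
Federal tax withheld: $7597.79 × 0.1619 = $1230.08
State disability insurance: $8361.04 × 0.0116 = $96.99
State unemployment insurance (employee share): $8361.04 × 0.003 = $25.08
Total deductions = $418.05 + $345.20 + $269.72 + $227.93 + $1230.08 + $96.99 + $25.08 = $2613.05
Net pay = $8361.04 − $2613.05 = $5747.99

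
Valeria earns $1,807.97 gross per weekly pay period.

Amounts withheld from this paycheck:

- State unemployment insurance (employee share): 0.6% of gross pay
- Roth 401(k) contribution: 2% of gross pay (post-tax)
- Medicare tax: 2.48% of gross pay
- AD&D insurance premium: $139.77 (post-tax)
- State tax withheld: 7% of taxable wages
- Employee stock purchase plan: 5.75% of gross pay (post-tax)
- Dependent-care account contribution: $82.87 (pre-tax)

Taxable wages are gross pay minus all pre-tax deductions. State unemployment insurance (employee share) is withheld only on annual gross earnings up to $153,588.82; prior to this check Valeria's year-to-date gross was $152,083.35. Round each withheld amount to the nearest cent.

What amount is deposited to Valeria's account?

$1,270.58

Dependent-care account contribution: $82.87
Taxable wages = $1,807.97 − $82.87 = $1,725.10
State tax withheld: $1,725.10 × 0.07 = $120.76
Medicare tax: $1,807.97 × 0.0248 = $44.84
State unemployment insurance (employee share): only $153,588.82 − $152,083.35 = $1,505.47 of this check is subject → $1,505.47 × 0.006 = $9.03
Roth 401(k) contribution: $1,807.97 × 0.02 = $36.16
Employee stock purchase plan: $1,807.97 × 0.0575 = $103.96
AD&D insurance premium: $139.77
Total deductions = $82.87 + $120.76 + $44.84 + $9.03 + $36.16 + $103.96 + $139.77 = $537.39
Net pay = $1,807.97 − $537.39 = $1,270.58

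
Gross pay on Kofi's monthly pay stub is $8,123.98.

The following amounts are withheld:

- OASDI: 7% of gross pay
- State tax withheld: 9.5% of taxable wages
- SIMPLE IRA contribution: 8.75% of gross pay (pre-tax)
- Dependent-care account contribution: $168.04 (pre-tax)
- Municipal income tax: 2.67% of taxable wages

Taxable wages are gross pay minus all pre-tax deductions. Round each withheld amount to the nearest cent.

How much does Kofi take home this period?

Dependent-care account contribution: $168.04
SIMPLE IRA contribution: $8,123.98 × 0.0875 = $710.85
Pre-tax total = $168.04 + $710.85 = $878.89
Taxable wages = $8,123.98 − $878.89 = $7,245.09
State tax withheld: $7,245.09 × 0.095 = $688.28
Municipal income tax: $7,245.09 × 0.0267 = $193.44
OASDI: $8,123.98 × 0.07 = $568.68
Total deductions = $168.04 + $710.85 + $688.28 + $193.44 + $568.68 = $2,329.29
Net pay = $8,123.98 − $2,329.29 = $5,794.69

$5,794.69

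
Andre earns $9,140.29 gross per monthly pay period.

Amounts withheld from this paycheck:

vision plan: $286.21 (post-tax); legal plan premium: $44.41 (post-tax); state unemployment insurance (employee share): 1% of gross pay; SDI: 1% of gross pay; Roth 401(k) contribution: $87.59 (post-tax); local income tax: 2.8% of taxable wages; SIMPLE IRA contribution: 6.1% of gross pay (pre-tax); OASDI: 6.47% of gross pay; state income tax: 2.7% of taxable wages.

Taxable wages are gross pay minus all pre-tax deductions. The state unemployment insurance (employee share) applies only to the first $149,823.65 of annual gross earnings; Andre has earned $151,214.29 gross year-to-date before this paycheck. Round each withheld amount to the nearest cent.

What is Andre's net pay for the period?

$7,009.69

SIMPLE IRA contribution: $9,140.29 × 0.061 = $557.56
Taxable wages = $9,140.29 − $557.56 = $8,582.73
State income tax: $8,582.73 × 0.027 = $231.73
Local income tax: $8,582.73 × 0.028 = $240.32
OASDI: $9,140.29 × 0.0647 = $591.38
State unemployment insurance (employee share): annual cap $149,823.65 already reached (YTD $151,214.29), so $0.00
SDI: $9,140.29 × 0.01 = $91.40
Legal plan premium: $44.41
Roth 401(k) contribution: $87.59
Vision plan: $286.21
Total deductions = $557.56 + $231.73 + $240.32 + $591.38 + $0.00 + $91.40 + $44.41 + $87.59 + $286.21 = $2,130.60
Net pay = $9,140.29 − $2,130.60 = $7,009.69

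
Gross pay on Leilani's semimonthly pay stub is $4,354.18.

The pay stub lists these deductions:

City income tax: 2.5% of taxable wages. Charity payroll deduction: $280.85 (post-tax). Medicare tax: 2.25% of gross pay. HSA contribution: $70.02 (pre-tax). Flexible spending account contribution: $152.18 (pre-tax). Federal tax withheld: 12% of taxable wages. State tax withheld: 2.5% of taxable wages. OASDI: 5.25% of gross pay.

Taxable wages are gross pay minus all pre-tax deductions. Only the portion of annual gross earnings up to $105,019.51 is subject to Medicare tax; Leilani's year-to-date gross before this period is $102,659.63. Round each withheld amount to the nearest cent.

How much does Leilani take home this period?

$2,867.00

Flexible spending account contribution: $152.18
HSA contribution: $70.02
Pre-tax total = $152.18 + $70.02 = $222.20
Taxable wages = $4,354.18 − $222.20 = $4,131.98
Federal tax withheld: $4,131.98 × 0.12 = $495.84
City income tax: $4,131.98 × 0.025 = $103.30
State tax withheld: $4,131.98 × 0.025 = $103.30
OASDI: $4,354.18 × 0.0525 = $228.59
Medicare tax: only $105,019.51 − $102,659.63 = $2,359.88 of this check is subject → $2,359.88 × 0.0225 = $53.10
Charity payroll deduction: $280.85
Total deductions = $152.18 + $70.02 + $495.84 + $103.30 + $103.30 + $228.59 + $53.10 + $280.85 = $1,487.18
Net pay = $4,354.18 − $1,487.18 = $2,867.00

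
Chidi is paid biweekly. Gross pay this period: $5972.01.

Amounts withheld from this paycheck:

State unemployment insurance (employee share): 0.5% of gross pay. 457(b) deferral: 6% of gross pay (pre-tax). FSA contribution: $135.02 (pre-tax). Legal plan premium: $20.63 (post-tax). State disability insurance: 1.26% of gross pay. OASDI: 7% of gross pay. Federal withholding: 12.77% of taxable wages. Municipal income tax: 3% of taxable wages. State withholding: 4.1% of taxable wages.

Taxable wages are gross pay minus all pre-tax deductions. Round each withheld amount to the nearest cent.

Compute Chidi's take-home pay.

457(b) deferral: $5972.01 × 0.06 = $358.32
FSA contribution: $135.02
Pre-tax total = $358.32 + $135.02 = $493.34
Taxable wages = $5972.01 − $493.34 = $5478.67
State withholding: $5478.67 × 0.041 = $224.63
Municipal income tax: $5478.67 × 0.03 = $164.36
Federal withholding: $5478.67 × 0.1277 = $699.63
OASDI: $5972.01 × 0.07 = $418.04
State disability insurance: $5972.01 × 0.0126 = $75.25
State unemployment insurance (employee share): $5972.01 × 0.005 = $29.86
Legal plan premium: $20.63
Total deductions = $358.32 + $135.02 + $224.63 + $164.36 + $699.63 + $418.04 + $75.25 + $29.86 + $20.63 = $2125.74
Net pay = $5972.01 − $2125.74 = $3846.27

$3846.27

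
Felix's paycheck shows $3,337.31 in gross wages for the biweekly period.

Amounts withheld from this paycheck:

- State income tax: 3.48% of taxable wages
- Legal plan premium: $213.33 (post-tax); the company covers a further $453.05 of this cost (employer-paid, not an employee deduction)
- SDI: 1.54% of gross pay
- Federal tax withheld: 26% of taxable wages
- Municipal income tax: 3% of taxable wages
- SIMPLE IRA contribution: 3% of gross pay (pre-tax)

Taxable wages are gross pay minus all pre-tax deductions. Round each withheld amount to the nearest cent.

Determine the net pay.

SIMPLE IRA contribution: $3,337.31 × 0.03 = $100.12
Taxable wages = $3,337.31 − $100.12 = $3,237.19
State income tax: $3,237.19 × 0.0348 = $112.65
Municipal income tax: $3,237.19 × 0.03 = $97.12
Federal tax withheld: $3,237.19 × 0.26 = $841.67
SDI: $3,337.31 × 0.0154 = $51.39
Legal plan premium: $213.33
(Employer's $453.05 toward legal plan premium is not withheld from the employee.)
Total deductions = $100.12 + $112.65 + $97.12 + $841.67 + $51.39 + $213.33 = $1,416.28
Net pay = $3,337.31 − $1,416.28 = $1,921.03

$1,921.03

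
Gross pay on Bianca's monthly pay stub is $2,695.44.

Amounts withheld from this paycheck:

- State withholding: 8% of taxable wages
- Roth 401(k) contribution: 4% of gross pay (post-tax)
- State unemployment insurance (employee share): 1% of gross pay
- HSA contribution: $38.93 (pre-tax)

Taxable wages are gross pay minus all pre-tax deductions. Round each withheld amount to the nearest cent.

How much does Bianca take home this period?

HSA contribution: $38.93
Taxable wages = $2,695.44 − $38.93 = $2,656.51
State withholding: $2,656.51 × 0.08 = $212.52
State unemployment insurance (employee share): $2,695.44 × 0.01 = $26.95
Roth 401(k) contribution: $2,695.44 × 0.04 = $107.82
Total deductions = $38.93 + $212.52 + $26.95 + $107.82 = $386.22
Net pay = $2,695.44 − $386.22 = $2,309.22

$2,309.22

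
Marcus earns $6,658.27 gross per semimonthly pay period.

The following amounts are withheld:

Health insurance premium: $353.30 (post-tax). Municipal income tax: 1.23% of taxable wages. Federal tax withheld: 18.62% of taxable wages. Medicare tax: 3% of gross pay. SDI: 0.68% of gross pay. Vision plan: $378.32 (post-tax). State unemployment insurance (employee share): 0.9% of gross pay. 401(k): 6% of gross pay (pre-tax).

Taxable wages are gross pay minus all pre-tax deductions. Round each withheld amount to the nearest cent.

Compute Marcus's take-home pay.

$3,979.84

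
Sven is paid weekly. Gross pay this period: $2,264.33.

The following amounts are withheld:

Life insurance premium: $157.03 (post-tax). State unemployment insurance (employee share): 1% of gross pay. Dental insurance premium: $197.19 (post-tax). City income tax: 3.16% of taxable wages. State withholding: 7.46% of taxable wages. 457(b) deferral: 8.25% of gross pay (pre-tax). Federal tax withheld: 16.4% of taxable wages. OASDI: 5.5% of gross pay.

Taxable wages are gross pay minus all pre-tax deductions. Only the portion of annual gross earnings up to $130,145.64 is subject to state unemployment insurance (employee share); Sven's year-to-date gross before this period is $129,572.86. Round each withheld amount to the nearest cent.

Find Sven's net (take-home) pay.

$1,031.69

457(b) deferral: $2,264.33 × 0.0825 = $186.81
Taxable wages = $2,264.33 − $186.81 = $2,077.52
City income tax: $2,077.52 × 0.0316 = $65.65
State withholding: $2,077.52 × 0.0746 = $154.98
Federal tax withheld: $2,077.52 × 0.164 = $340.71
State unemployment insurance (employee share): only $130,145.64 − $129,572.86 = $572.78 of this check is subject → $572.78 × 0.01 = $5.73
OASDI: $2,264.33 × 0.055 = $124.54
Dental insurance premium: $197.19
Life insurance premium: $157.03
Total deductions = $186.81 + $65.65 + $154.98 + $340.71 + $5.73 + $124.54 + $197.19 + $157.03 = $1,232.64
Net pay = $2,264.33 − $1,232.64 = $1,031.69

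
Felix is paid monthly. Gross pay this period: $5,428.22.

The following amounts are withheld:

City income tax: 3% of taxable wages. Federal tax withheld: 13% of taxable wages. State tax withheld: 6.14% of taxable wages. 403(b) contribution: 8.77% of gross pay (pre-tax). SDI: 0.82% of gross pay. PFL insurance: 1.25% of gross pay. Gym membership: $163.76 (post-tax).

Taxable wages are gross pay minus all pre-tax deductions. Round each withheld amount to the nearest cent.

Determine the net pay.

403(b) contribution: $5,428.22 × 0.0877 = $476.05
Taxable wages = $5,428.22 − $476.05 = $4,952.17
Federal tax withheld: $4,952.17 × 0.13 = $643.78
City income tax: $4,952.17 × 0.03 = $148.57
State tax withheld: $4,952.17 × 0.0614 = $304.06
PFL insurance: $5,428.22 × 0.0125 = $67.85
SDI: $5,428.22 × 0.0082 = $44.51
Gym membership: $163.76
Total deductions = $476.05 + $643.78 + $148.57 + $304.06 + $67.85 + $44.51 + $163.76 = $1,848.58
Net pay = $5,428.22 − $1,848.58 = $3,579.64

$3,579.64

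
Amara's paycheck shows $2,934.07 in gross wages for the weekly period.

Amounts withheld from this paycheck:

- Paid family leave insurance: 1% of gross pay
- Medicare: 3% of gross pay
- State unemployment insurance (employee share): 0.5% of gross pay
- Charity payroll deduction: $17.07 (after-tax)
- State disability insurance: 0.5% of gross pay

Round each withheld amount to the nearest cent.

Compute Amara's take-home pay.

State unemployment insurance (employee share): $2,934.07 × 0.005 = $14.67
State disability insurance: $2,934.07 × 0.005 = $14.67
Medicare: $2,934.07 × 0.03 = $88.02
Paid family leave insurance: $2,934.07 × 0.01 = $29.34
Charity payroll deduction: $17.07
Total deductions = $14.67 + $14.67 + $88.02 + $29.34 + $17.07 = $163.77
Net pay = $2,934.07 − $163.77 = $2,770.30

$2,770.30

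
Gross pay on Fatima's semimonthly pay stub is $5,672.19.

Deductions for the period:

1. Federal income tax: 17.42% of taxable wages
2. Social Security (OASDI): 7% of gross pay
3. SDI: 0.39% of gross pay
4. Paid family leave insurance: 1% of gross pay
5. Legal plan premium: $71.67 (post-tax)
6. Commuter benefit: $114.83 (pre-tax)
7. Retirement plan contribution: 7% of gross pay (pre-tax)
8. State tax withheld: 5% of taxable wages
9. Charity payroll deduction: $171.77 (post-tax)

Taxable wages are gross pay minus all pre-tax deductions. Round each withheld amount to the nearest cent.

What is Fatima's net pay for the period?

$3,284.03

Commuter benefit: $114.83
Retirement plan contribution: $5,672.19 × 0.07 = $397.05
Pre-tax total = $114.83 + $397.05 = $511.88
Taxable wages = $5,672.19 − $511.88 = $5,160.31
State tax withheld: $5,160.31 × 0.05 = $258.02
Federal income tax: $5,160.31 × 0.1742 = $898.93
Social Security (OASDI): $5,672.19 × 0.07 = $397.05
SDI: $5,672.19 × 0.0039 = $22.12
Paid family leave insurance: $5,672.19 × 0.01 = $56.72
Legal plan premium: $71.67
Charity payroll deduction: $171.77
Total deductions = $114.83 + $397.05 + $258.02 + $898.93 + $397.05 + $22.12 + $56.72 + $71.67 + $171.77 = $2,388.16
Net pay = $5,672.19 − $2,388.16 = $3,284.03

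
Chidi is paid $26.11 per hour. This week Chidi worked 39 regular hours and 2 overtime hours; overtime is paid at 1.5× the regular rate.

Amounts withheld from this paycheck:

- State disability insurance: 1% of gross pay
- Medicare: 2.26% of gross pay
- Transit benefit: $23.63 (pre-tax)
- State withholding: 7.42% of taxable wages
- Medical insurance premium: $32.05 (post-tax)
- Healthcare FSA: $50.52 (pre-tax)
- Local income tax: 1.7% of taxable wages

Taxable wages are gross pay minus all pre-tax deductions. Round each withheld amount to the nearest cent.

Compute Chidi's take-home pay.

$861.42

Regular pay: 39 × $26.11 = $1018.29
Overtime pay: 2 × $26.11 × 1.5 = $78.33
Gross pay = $1018.29 + $78.33 = $1096.62
Transit benefit: $23.63
Healthcare FSA: $50.52
Pre-tax total = $23.63 + $50.52 = $74.15
Taxable wages = $1096.62 − $74.15 = $1022.47
State withholding: $1022.47 × 0.0742 = $75.87
Local income tax: $1022.47 × 0.017 = $17.38
State disability insurance: $1096.62 × 0.01 = $10.97
Medicare: $1096.62 × 0.0226 = $24.78
Medical insurance premium: $32.05
Total deductions = $23.63 + $50.52 + $75.87 + $17.38 + $10.97 + $24.78 + $32.05 = $235.20
Net pay = $1096.62 − $235.20 = $861.42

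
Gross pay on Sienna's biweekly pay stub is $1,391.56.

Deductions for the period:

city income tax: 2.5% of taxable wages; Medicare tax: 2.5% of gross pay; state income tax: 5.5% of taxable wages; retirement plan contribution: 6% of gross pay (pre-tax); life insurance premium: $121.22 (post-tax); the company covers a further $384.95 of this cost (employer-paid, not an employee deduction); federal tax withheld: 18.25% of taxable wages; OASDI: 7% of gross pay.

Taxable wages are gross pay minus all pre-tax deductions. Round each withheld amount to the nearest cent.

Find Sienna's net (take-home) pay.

$711.29

Retirement plan contribution: $1,391.56 × 0.06 = $83.49
Taxable wages = $1,391.56 − $83.49 = $1,308.07
Federal tax withheld: $1,308.07 × 0.1825 = $238.72
City income tax: $1,308.07 × 0.025 = $32.70
State income tax: $1,308.07 × 0.055 = $71.94
OASDI: $1,391.56 × 0.07 = $97.41
Medicare tax: $1,391.56 × 0.025 = $34.79
Life insurance premium: $121.22
(Employer's $384.95 toward life insurance premium is not withheld from the employee.)
Total deductions = $83.49 + $238.72 + $32.70 + $71.94 + $97.41 + $34.79 + $121.22 = $680.27
Net pay = $1,391.56 − $680.27 = $711.29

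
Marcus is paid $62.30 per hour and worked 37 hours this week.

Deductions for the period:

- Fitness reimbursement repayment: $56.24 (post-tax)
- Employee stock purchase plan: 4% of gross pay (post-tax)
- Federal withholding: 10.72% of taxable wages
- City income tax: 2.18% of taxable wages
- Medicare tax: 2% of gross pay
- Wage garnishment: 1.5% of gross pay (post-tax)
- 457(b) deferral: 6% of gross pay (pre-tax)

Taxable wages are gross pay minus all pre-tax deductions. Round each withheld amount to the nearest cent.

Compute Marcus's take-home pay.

Gross pay: 37 × $62.30 = $2,305.10
457(b) deferral: $2,305.10 × 0.06 = $138.31
Taxable wages = $2,305.10 − $138.31 = $2,166.79
Federal withholding: $2,166.79 × 0.1072 = $232.28
City income tax: $2,166.79 × 0.0218 = $47.24
Medicare tax: $2,305.10 × 0.02 = $46.10
Wage garnishment: $2,305.10 × 0.015 = $34.58
Employee stock purchase plan: $2,305.10 × 0.04 = $92.20
Fitness reimbursement repayment: $56.24
Total deductions = $138.31 + $232.28 + $47.24 + $46.10 + $34.58 + $92.20 + $56.24 = $646.95
Net pay = $2,305.10 − $646.95 = $1,658.15

$1,658.15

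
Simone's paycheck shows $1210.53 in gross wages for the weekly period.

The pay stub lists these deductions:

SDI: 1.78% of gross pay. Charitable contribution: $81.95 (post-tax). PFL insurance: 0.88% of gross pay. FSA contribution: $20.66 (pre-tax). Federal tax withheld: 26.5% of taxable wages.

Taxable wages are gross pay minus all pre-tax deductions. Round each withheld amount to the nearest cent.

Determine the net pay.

$760.40

FSA contribution: $20.66
Taxable wages = $1210.53 − $20.66 = $1189.87
Federal tax withheld: $1189.87 × 0.265 = $315.32
PFL insurance: $1210.53 × 0.0088 = $10.65
SDI: $1210.53 × 0.0178 = $21.55
Charitable contribution: $81.95
Total deductions = $20.66 + $315.32 + $10.65 + $21.55 + $81.95 = $450.13
Net pay = $1210.53 − $450.13 = $760.40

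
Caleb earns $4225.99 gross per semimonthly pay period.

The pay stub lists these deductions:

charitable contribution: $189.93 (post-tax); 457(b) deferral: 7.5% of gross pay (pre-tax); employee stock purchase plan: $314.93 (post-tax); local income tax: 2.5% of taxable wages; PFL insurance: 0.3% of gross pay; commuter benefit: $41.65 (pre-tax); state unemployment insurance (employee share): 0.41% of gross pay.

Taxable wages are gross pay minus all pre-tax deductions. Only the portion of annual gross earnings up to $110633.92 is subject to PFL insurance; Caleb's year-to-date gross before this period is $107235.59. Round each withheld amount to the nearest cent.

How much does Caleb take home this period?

$3238.33

Commuter benefit: $41.65
457(b) deferral: $4225.99 × 0.075 = $316.95
Pre-tax total = $41.65 + $316.95 = $358.60
Taxable wages = $4225.99 − $358.60 = $3867.39
Local income tax: $3867.39 × 0.025 = $96.68
State unemployment insurance (employee share): $4225.99 × 0.0041 = $17.33
PFL insurance: only $110633.92 − $107235.59 = $3398.33 of this check is subject → $3398.33 × 0.003 = $10.19
Charitable contribution: $189.93
Employee stock purchase plan: $314.93
Total deductions = $41.65 + $316.95 + $96.68 + $17.33 + $10.19 + $189.93 + $314.93 = $987.66
Net pay = $4225.99 − $987.66 = $3238.33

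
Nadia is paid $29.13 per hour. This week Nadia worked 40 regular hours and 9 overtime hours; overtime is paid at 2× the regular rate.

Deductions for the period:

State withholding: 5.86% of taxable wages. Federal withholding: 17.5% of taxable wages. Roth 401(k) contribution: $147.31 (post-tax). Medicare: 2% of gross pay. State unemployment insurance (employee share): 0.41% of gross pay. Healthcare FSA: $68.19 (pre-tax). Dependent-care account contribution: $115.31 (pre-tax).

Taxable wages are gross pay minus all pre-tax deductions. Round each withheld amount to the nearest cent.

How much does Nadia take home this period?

Regular pay: 40 × $29.13 = $1,165.20
Overtime pay: 9 × $29.13 × 2 = $524.34
Gross pay = $1,165.20 + $524.34 = $1,689.54
Healthcare FSA: $68.19
Dependent-care account contribution: $115.31
Pre-tax total = $68.19 + $115.31 = $183.50
Taxable wages = $1,689.54 − $183.50 = $1,506.04
Federal withholding: $1,506.04 × 0.175 = $263.56
State withholding: $1,506.04 × 0.0586 = $88.25
Medicare: $1,689.54 × 0.02 = $33.79
State unemployment insurance (employee share): $1,689.54 × 0.0041 = $6.93
Roth 401(k) contribution: $147.31
Total deductions = $68.19 + $115.31 + $263.56 + $88.25 + $33.79 + $6.93 + $147.31 = $723.34
Net pay = $1,689.54 − $723.34 = $966.20

$966.20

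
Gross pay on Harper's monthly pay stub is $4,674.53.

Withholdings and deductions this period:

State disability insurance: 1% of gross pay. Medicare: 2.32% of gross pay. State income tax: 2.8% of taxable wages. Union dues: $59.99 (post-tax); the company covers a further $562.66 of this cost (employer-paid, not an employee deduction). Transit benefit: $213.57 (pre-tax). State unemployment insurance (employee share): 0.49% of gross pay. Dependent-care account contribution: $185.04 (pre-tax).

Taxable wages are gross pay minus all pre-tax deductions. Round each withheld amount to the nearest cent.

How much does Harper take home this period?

$3,918.09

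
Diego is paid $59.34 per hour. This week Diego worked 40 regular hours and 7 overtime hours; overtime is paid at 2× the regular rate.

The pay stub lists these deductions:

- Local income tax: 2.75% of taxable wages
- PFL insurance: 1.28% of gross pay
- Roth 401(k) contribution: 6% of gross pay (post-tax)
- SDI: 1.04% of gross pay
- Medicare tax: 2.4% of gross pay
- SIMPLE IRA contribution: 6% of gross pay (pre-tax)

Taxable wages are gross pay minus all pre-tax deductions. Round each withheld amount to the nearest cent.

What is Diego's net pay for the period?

$2585.76

Regular pay: 40 × $59.34 = $2373.60
Overtime pay: 7 × $59.34 × 2 = $830.76
Gross pay = $2373.60 + $830.76 = $3204.36
SIMPLE IRA contribution: $3204.36 × 0.06 = $192.26
Taxable wages = $3204.36 − $192.26 = $3012.10
Local income tax: $3012.10 × 0.0275 = $82.83
Medicare tax: $3204.36 × 0.024 = $76.90
PFL insurance: $3204.36 × 0.0128 = $41.02
SDI: $3204.36 × 0.0104 = $33.33
Roth 401(k) contribution: $3204.36 × 0.06 = $192.26
Total deductions = $192.26 + $82.83 + $76.90 + $41.02 + $33.33 + $192.26 = $618.60
Net pay = $3204.36 − $618.60 = $2585.76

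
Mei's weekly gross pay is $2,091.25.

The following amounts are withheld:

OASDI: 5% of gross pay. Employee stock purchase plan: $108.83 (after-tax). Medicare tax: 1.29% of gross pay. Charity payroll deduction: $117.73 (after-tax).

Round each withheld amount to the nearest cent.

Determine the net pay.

Medicare tax: $2,091.25 × 0.0129 = $26.98
OASDI: $2,091.25 × 0.05 = $104.56
Charity payroll deduction: $117.73
Employee stock purchase plan: $108.83
Total deductions = $26.98 + $104.56 + $117.73 + $108.83 = $358.10
Net pay = $2,091.25 − $358.10 = $1,733.15

$1,733.15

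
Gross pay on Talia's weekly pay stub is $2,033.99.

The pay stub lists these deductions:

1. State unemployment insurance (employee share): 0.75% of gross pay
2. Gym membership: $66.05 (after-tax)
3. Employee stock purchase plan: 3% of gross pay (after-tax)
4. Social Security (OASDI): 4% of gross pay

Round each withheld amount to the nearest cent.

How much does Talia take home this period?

$1,810.31

State unemployment insurance (employee share): $2,033.99 × 0.0075 = $15.25
Social Security (OASDI): $2,033.99 × 0.04 = $81.36
Employee stock purchase plan: $2,033.99 × 0.03 = $61.02
Gym membership: $66.05
Total deductions = $15.25 + $81.36 + $61.02 + $66.05 = $223.68
Net pay = $2,033.99 − $223.68 = $1,810.31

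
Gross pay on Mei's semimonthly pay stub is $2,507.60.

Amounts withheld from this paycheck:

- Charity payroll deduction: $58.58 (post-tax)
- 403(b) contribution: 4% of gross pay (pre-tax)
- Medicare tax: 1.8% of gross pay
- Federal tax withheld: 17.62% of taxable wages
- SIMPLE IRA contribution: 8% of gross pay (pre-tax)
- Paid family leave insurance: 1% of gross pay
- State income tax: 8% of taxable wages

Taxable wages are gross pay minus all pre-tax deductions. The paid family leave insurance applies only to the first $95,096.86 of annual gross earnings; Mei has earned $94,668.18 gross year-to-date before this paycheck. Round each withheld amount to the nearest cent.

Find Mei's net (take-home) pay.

403(b) contribution: $2,507.60 × 0.04 = $100.30
SIMPLE IRA contribution: $2,507.60 × 0.08 = $200.61
Pre-tax total = $100.30 + $200.61 = $300.91
Taxable wages = $2,507.60 − $300.91 = $2,206.69
State income tax: $2,206.69 × 0.08 = $176.54
Federal tax withheld: $2,206.69 × 0.1762 = $388.82
Paid family leave insurance: only $95,096.86 − $94,668.18 = $428.68 of this check is subject → $428.68 × 0.01 = $4.29
Medicare tax: $2,507.60 × 0.018 = $45.14
Charity payroll deduction: $58.58
Total deductions = $100.30 + $200.61 + $176.54 + $388.82 + $4.29 + $45.14 + $58.58 = $974.28
Net pay = $2,507.60 − $974.28 = $1,533.32

$1,533.32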